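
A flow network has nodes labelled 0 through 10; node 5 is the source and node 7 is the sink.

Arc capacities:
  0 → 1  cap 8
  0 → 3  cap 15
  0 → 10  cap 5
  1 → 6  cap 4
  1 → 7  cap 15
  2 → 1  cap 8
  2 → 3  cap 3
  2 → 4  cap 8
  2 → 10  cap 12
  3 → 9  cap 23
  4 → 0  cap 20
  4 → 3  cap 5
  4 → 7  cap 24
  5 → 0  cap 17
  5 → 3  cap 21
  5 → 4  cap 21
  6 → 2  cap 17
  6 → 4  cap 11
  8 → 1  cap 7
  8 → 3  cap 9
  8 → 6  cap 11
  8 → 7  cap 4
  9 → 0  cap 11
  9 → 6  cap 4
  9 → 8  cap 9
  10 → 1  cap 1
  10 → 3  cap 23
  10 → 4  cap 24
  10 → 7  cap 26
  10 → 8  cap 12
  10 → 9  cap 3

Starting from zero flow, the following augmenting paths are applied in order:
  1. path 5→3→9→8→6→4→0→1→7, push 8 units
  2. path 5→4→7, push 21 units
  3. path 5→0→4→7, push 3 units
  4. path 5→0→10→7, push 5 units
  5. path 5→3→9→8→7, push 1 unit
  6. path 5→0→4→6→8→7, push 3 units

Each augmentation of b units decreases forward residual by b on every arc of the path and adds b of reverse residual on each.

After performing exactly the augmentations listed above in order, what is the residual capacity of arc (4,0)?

Residual capacity of (4,0): 18

after path 1 (5→3→9→8→6→4→0→1→7, push 8): res(4,0)=12
after path 2 (5→4→7, push 21): res(4,0)=12
after path 3 (5→0→4→7, push 3): res(4,0)=15
after path 4 (5→0→10→7, push 5): res(4,0)=15
after path 5 (5→3→9→8→7, push 1): res(4,0)=15
after path 6 (5→0→4→6→8→7, push 3): res(4,0)=18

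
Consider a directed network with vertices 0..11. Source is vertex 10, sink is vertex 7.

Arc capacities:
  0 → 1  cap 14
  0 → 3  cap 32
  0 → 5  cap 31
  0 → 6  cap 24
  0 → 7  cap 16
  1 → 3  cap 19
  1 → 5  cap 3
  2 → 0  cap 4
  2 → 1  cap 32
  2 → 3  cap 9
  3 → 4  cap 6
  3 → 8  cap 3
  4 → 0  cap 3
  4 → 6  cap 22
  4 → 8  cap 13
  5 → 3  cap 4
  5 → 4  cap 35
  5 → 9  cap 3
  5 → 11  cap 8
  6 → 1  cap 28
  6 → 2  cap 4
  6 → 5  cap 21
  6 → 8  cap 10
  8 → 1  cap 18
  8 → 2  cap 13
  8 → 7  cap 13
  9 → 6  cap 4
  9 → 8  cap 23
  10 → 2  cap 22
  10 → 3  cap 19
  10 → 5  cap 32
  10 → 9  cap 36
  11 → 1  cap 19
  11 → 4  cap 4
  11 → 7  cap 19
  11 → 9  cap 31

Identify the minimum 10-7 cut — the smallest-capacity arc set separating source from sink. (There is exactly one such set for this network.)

augment #1: 10→2→0→7 push 4
augment #2: 10→3→8→7 push 3
augment #3: 10→5→11→7 push 8
augment #4: 10→9→8→7 push 10
augment #5: 10→3→4→0→7 push 3
max flow = 28; residual-reachable set from 10 gives S-side
cut edges (S→T): {(2,0), (4,0), (5,11), (8,7)} total cap 28

Min-cut arcs: {(2,0), (4,0), (5,11), (8,7)} (total capacity 28)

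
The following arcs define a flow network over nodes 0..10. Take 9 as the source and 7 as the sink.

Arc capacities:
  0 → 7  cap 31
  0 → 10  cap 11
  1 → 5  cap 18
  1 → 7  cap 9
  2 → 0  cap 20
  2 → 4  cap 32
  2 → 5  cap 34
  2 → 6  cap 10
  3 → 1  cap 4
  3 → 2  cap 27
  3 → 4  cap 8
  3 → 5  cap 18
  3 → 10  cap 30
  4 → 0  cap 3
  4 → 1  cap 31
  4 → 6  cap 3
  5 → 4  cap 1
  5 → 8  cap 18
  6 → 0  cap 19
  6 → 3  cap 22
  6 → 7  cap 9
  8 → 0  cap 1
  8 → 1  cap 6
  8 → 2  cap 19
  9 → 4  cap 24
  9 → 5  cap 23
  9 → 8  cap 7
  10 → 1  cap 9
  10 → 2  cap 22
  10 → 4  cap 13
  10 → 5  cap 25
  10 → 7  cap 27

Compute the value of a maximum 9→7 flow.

augment #1: 9→4→0→7 bottleneck 3, total now 3
augment #2: 9→4→1→7 bottleneck 9, total now 12
augment #3: 9→4→6→7 bottleneck 3, total now 15
augment #4: 9→8→0→7 bottleneck 1, total now 16
augment #5: 9→8→2→0→7 bottleneck 6, total now 22
augment #6: 9→5→8→2→0→7 bottleneck 13, total now 35

Maximum flow value: 35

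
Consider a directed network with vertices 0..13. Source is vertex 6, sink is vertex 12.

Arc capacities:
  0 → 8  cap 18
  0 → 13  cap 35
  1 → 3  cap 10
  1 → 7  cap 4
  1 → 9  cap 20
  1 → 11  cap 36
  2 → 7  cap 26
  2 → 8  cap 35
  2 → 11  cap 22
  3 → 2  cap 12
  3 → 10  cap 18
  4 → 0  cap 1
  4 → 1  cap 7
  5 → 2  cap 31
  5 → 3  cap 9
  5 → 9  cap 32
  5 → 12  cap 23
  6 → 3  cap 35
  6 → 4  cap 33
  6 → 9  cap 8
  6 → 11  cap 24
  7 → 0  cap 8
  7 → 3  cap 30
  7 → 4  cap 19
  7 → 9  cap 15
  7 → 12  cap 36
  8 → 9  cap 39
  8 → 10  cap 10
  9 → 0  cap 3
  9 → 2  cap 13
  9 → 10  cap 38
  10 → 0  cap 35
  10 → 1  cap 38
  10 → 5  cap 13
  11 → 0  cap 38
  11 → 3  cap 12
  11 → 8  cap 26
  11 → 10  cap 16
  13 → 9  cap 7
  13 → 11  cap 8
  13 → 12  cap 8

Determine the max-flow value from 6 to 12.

augment #1: 6→3→2→7→12 bottleneck 12, total now 12
augment #2: 6→3→10→5→12 bottleneck 13, total now 25
augment #3: 6→4→0→13→12 bottleneck 1, total now 26
augment #4: 6→4→1→7→12 bottleneck 4, total now 30
augment #5: 6→9→0→13→12 bottleneck 3, total now 33
augment #6: 6→9→2→7→12 bottleneck 5, total now 38
augment #7: 6→11→0→13→12 bottleneck 4, total now 42
augment #8: 6→4→1→9→2→7→12 bottleneck 3, total now 45
augment #9: 6→11→0→9→2→7→12 bottleneck 3, total now 48
augment #10: 6→11→8→9→2→7→12 bottleneck 2, total now 50

Maximum flow value: 50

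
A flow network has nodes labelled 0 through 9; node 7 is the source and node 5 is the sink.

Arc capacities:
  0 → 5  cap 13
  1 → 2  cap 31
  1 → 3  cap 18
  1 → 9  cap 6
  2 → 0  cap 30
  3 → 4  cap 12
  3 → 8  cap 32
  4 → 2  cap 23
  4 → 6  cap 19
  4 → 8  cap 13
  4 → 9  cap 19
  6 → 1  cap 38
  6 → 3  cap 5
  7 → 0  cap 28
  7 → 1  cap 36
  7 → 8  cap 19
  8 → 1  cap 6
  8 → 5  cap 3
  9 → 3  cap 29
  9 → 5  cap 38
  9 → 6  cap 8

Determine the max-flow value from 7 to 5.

augment #1: 7→0→5 bottleneck 13, total now 13
augment #2: 7→8→5 bottleneck 3, total now 16
augment #3: 7→1→9→5 bottleneck 6, total now 22
augment #4: 7→1→3→4→9→5 bottleneck 12, total now 34

Maximum flow value: 34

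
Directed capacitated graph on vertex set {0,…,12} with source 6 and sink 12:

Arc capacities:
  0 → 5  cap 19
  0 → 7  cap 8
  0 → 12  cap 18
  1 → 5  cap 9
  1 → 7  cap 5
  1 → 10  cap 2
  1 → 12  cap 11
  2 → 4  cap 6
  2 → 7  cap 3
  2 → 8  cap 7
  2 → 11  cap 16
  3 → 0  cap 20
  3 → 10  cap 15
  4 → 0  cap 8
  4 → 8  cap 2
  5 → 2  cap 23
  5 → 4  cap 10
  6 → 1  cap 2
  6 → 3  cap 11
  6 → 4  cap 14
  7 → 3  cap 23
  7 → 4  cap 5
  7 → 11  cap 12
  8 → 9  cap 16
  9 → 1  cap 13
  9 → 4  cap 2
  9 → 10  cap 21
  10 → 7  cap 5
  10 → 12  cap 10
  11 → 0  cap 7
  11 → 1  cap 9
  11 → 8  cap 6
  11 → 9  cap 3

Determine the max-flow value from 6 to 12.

Maximum flow value: 23

augment #1: 6→1→12 bottleneck 2, total now 2
augment #2: 6→3→0→12 bottleneck 11, total now 13
augment #3: 6→4→0→12 bottleneck 7, total now 20
augment #4: 6→4→0→3→10→12 bottleneck 1, total now 21
augment #5: 6→4→8→9→1→12 bottleneck 2, total now 23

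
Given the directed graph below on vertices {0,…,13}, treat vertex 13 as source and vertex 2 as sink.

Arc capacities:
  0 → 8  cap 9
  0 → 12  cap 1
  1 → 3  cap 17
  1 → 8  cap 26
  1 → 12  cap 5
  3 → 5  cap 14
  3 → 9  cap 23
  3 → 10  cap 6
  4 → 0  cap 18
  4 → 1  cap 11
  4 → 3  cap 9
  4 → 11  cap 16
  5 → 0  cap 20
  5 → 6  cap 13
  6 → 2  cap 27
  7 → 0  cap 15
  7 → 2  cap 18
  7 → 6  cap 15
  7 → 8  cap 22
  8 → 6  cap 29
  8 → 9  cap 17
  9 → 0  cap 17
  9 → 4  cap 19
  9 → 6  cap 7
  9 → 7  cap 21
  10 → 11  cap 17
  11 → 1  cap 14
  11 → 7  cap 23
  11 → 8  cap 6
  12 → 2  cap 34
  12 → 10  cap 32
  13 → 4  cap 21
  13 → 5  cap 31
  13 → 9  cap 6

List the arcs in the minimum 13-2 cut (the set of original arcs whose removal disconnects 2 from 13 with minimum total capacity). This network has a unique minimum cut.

Min-cut arcs: {(0,8), (0,12), (5,6), (13,4), (13,9)} (total capacity 50)

augment #1: 13→5→6→2 push 13
augment #2: 13→9→6→2 push 6
augment #3: 13→4→0→12→2 push 1
augment #4: 13→4→1→12→2 push 5
augment #5: 13→4→11→7→2 push 15
augment #6: 13→5→0→8→6→2 push 8
augment #7: 13→5→0→4→11→7→2 push 1
augment #8: 13→5→0→8→9→7→2 push 1
max flow = 50; residual-reachable set from 13 gives S-side
cut edges (S→T): {(0,8), (0,12), (5,6), (13,4), (13,9)} total cap 50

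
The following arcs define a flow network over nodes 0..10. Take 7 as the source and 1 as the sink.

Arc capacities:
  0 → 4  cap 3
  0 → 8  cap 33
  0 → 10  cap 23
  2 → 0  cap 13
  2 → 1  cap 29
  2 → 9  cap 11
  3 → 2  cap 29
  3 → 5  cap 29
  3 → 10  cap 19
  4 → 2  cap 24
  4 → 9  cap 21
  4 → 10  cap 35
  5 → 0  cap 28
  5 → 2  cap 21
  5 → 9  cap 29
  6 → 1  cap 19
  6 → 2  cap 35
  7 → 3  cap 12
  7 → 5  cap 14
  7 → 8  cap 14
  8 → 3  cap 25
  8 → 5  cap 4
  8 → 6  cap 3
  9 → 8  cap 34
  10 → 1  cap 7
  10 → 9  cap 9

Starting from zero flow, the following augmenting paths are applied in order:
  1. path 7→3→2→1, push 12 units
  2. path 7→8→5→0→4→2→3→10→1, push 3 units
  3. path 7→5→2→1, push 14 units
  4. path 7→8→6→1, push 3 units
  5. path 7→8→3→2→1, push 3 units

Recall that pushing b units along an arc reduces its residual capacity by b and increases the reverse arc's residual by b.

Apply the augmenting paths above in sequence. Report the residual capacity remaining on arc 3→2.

after path 1 (7→3→2→1, push 12): res(3,2)=17
after path 2 (7→8→5→0→4→2→3→10→1, push 3): res(3,2)=20
after path 3 (7→5→2→1, push 14): res(3,2)=20
after path 4 (7→8→6→1, push 3): res(3,2)=20
after path 5 (7→8→3→2→1, push 3): res(3,2)=17

Residual capacity of (3,2): 17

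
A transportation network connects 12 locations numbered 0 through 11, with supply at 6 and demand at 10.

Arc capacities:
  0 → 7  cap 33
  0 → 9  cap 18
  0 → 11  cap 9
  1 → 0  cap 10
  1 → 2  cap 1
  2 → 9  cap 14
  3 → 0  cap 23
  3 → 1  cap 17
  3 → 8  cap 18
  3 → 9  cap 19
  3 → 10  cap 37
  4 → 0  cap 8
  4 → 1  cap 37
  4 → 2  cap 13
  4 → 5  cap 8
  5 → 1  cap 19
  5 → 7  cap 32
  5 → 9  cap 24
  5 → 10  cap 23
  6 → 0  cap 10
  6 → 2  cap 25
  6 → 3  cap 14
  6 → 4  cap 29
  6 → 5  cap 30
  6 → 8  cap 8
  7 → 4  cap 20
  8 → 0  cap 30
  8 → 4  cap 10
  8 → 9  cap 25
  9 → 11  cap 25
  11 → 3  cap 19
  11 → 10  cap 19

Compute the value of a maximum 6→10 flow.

augment #1: 6→3→10 bottleneck 14, total now 14
augment #2: 6→5→10 bottleneck 23, total now 37
augment #3: 6→0→11→10 bottleneck 9, total now 46
augment #4: 6→0→9→11→10 bottleneck 1, total now 47
augment #5: 6→2→9→11→10 bottleneck 9, total now 56
augment #6: 6→2→9→11→3→10 bottleneck 5, total now 61
augment #7: 6→5→9→11→3→10 bottleneck 7, total now 68
augment #8: 6→8→9→11→3→10 bottleneck 3, total now 71

Maximum flow value: 71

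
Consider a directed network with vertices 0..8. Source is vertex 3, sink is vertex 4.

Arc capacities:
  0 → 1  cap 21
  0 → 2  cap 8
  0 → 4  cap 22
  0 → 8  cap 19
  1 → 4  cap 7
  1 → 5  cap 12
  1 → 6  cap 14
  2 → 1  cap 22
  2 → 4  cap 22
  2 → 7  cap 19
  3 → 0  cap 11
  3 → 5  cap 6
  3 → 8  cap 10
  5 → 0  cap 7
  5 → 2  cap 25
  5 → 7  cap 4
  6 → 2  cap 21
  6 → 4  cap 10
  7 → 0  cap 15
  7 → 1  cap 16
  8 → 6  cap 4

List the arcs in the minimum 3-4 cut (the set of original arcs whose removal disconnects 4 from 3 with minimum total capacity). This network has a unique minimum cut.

augment #1: 3→0→4 push 11
augment #2: 3→5→0→4 push 6
augment #3: 3→8→6→4 push 4
max flow = 21; residual-reachable set from 3 gives S-side
cut edges (S→T): {(3,0), (3,5), (8,6)} total cap 21

Min-cut arcs: {(3,0), (3,5), (8,6)} (total capacity 21)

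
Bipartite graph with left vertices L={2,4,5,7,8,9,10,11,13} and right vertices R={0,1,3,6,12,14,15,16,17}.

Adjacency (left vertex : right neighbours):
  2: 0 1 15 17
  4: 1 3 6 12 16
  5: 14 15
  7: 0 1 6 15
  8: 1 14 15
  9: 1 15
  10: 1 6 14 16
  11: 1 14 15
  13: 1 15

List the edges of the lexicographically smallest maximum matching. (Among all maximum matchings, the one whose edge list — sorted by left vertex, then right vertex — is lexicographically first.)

|M| = 7 (so the lex-smallest maximum matching has 7 edges)
process left vertices in ascending order; for each, take the smallest-labelled available neighbour that still permits 7 edges overall, or leave it unmatched if none does
lex-smallest matching: {2-0, 4-3, 5-14, 7-6, 8-1, 9-15, 10-16}

Lex-smallest maximum matching: {(2,0), (4,3), (5,14), (7,6), (8,1), (9,15), (10,16)}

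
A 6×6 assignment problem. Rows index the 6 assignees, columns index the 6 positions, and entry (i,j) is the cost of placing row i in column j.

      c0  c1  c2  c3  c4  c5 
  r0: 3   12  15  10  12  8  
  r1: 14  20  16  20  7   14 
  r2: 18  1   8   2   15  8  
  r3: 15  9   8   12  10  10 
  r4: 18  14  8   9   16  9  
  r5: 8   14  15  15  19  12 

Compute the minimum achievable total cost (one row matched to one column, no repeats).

optimal assignment: row0→col0 (cost 3), row1→col4 (cost 7), row2→col1 (cost 1), row3→col2 (cost 8), row4→col3 (cost 9), row5→col5 (cost 12)
total = 3 + 7 + 1 + 8 + 9 + 12 = 40

Minimum assignment cost: 40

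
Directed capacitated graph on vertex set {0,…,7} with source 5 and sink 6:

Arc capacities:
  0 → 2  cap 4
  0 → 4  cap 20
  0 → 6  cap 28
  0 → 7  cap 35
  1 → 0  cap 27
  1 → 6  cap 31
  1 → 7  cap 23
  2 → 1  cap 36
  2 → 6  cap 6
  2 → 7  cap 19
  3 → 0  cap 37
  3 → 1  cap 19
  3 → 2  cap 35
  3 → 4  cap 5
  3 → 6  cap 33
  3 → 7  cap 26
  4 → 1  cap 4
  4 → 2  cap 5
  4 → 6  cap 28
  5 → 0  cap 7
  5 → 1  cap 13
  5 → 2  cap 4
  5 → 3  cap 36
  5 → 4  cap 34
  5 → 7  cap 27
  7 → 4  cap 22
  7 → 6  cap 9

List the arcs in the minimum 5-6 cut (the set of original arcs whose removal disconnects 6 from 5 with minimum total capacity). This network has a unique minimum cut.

augment #1: 5→0→6 push 7
augment #2: 5→1→6 push 13
augment #3: 5→2→6 push 4
augment #4: 5→3→6 push 33
augment #5: 5→4→6 push 28
augment #6: 5→7→6 push 9
augment #7: 5→3→0→6 push 3
augment #8: 5→4→1→6 push 4
augment #9: 5→4→2→6 push 2
augment #10: 5→7→4→2→1→6 push 3
max flow = 106; residual-reachable set from 5 gives S-side
cut edges (S→T): {(4,1), (4,2), (4,6), (5,0), (5,1), (5,2), (5,3), (7,6)} total cap 106

Min-cut arcs: {(4,1), (4,2), (4,6), (5,0), (5,1), (5,2), (5,3), (7,6)} (total capacity 106)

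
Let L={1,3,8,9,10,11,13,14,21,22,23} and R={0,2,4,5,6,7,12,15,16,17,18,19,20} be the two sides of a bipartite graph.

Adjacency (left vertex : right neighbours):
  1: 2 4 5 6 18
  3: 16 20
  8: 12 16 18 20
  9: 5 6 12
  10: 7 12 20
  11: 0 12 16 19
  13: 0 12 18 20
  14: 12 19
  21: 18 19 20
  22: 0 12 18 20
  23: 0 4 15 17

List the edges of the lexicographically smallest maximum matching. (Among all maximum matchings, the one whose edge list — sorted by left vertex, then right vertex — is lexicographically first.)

Lex-smallest maximum matching: {(1,2), (3,16), (8,12), (9,5), (10,7), (11,0), (13,18), (14,19), (21,20), (23,4)}

|M| = 10 (so the lex-smallest maximum matching has 10 edges)
process left vertices in ascending order; for each, take the smallest-labelled available neighbour that still permits 10 edges overall, or leave it unmatched if none does
lex-smallest matching: {1-2, 3-16, 8-12, 9-5, 10-7, 11-0, 13-18, 14-19, 21-20, 23-4}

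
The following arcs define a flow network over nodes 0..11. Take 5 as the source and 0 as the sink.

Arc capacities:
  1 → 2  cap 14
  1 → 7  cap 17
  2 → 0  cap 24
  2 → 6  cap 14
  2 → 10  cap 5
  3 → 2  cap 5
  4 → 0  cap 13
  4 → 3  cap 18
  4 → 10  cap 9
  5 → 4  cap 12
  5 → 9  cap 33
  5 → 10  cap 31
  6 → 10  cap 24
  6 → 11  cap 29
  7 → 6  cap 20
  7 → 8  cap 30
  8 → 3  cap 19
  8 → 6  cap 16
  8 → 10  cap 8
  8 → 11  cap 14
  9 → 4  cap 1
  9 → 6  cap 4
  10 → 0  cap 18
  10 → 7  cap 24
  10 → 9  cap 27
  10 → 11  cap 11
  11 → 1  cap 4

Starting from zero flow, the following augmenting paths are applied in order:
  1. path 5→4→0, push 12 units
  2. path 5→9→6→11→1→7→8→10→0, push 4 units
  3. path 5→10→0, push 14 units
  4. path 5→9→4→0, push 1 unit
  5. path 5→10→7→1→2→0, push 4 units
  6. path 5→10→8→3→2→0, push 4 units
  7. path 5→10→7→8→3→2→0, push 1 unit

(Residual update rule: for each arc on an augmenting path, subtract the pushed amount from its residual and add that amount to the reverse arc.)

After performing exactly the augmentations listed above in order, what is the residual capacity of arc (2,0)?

after path 1 (5→4→0, push 12): res(2,0)=24
after path 2 (5→9→6→11→1→7→8→10→0, push 4): res(2,0)=24
after path 3 (5→10→0, push 14): res(2,0)=24
after path 4 (5→9→4→0, push 1): res(2,0)=24
after path 5 (5→10→7→1→2→0, push 4): res(2,0)=20
after path 6 (5→10→8→3→2→0, push 4): res(2,0)=16
after path 7 (5→10→7→8→3→2→0, push 1): res(2,0)=15

Residual capacity of (2,0): 15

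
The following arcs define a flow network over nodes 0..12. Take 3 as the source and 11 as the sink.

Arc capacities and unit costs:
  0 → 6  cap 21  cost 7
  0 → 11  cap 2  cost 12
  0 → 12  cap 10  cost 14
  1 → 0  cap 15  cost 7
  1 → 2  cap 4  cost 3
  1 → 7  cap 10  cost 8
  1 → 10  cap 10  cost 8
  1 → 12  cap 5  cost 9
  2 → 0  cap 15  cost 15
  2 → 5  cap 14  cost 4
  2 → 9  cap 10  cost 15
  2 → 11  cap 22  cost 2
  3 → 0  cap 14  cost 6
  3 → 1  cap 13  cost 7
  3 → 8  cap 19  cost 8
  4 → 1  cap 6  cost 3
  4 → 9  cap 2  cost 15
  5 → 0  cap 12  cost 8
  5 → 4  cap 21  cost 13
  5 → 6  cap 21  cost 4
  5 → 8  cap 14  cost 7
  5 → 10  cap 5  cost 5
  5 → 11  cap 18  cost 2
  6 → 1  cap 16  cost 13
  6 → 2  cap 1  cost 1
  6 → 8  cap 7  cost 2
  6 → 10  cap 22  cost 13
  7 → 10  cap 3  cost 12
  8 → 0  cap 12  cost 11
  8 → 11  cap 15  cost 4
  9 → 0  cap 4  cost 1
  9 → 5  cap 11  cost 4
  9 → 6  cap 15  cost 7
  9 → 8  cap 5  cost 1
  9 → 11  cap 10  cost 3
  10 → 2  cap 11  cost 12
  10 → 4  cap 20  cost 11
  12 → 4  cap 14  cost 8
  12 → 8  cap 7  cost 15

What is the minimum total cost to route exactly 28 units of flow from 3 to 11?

shortest-cost path #1: 3→8→11 push 15 @ unit cost 12 (adds 180)
shortest-cost path #2: 3→1→2→11 push 4 @ unit cost 12 (adds 48)
shortest-cost path #3: 3→0→6→2→11 push 1 @ unit cost 16 (adds 16)
shortest-cost path #4: 3→0→11 push 2 @ unit cost 18 (adds 36)
shortest-cost path #5: 3→1→10→2→11 push 6 @ unit cost 29 (adds 174)
total cost = 454

Minimum cost for 28 units: 454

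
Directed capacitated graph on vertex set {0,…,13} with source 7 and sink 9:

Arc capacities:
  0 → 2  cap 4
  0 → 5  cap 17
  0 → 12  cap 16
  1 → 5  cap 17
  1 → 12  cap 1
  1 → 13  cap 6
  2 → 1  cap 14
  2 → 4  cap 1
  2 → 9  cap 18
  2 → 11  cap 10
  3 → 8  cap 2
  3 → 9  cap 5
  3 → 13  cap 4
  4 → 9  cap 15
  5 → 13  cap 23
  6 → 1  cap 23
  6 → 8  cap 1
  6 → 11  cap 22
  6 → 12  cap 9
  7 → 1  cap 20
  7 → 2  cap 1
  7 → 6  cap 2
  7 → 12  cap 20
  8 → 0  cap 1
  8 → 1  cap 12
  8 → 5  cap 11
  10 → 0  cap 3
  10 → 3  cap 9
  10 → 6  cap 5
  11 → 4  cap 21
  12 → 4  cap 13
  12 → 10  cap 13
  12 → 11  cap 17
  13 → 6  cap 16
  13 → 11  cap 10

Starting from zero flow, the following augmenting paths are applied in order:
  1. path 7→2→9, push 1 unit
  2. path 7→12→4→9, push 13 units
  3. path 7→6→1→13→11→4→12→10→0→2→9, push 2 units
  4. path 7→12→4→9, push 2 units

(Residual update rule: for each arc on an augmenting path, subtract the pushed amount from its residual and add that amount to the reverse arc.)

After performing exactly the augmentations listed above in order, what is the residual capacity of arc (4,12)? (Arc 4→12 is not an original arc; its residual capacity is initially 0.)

Residual capacity of (4,12): 13

after path 1 (7→2→9, push 1): res(4,12)=0
after path 2 (7→12→4→9, push 13): res(4,12)=13
after path 3 (7→6→1→13→11→4→12→10→0→2→9, push 2): res(4,12)=11
after path 4 (7→12→4→9, push 2): res(4,12)=13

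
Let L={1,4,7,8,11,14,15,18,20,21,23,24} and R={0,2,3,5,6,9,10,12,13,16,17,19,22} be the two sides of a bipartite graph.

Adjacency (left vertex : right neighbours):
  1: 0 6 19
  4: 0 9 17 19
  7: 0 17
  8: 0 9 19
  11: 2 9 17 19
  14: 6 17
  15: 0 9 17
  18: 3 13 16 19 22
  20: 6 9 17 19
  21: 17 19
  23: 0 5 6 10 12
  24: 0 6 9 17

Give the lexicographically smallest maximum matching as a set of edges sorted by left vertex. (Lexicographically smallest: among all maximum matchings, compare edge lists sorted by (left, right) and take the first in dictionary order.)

|M| = 8 (so the lex-smallest maximum matching has 8 edges)
process left vertices in ascending order; for each, take the smallest-labelled available neighbour that still permits 8 edges overall, or leave it unmatched if none does
lex-smallest matching: {1-0, 4-9, 7-17, 8-19, 11-2, 14-6, 18-3, 23-5}

Lex-smallest maximum matching: {(1,0), (4,9), (7,17), (8,19), (11,2), (14,6), (18,3), (23,5)}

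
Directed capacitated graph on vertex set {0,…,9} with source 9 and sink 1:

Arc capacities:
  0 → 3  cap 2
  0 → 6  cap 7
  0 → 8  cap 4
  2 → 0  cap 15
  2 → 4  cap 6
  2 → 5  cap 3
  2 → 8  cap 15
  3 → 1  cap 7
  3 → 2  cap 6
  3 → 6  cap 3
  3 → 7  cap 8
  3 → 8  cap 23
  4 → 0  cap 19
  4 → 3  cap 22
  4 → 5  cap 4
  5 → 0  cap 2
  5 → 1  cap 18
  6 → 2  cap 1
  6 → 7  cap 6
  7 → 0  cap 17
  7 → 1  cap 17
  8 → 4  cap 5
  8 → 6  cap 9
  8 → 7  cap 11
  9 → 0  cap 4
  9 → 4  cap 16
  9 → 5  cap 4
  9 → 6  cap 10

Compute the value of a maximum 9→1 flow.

augment #1: 9→5→1 bottleneck 4, total now 4
augment #2: 9→0→3→1 bottleneck 2, total now 6
augment #3: 9→4→3→1 bottleneck 5, total now 11
augment #4: 9→4→5→1 bottleneck 4, total now 15
augment #5: 9→6→7→1 bottleneck 6, total now 21
augment #6: 9→0→8→7→1 bottleneck 2, total now 23
augment #7: 9→4→3→7→1 bottleneck 7, total now 30
augment #8: 9→6→2→5→1 bottleneck 1, total now 31

Maximum flow value: 31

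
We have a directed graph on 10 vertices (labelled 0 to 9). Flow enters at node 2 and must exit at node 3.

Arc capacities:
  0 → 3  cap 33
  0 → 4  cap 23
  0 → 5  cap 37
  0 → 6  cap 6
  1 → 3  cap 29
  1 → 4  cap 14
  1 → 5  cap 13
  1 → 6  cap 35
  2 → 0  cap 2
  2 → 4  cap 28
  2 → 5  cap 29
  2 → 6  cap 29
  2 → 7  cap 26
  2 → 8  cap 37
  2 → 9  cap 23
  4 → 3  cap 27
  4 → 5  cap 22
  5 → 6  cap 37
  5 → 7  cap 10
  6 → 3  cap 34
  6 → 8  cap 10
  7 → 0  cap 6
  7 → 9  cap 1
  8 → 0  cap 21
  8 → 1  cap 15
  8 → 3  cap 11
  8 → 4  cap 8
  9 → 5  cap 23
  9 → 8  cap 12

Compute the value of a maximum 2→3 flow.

Maximum flow value: 116

augment #1: 2→0→3 bottleneck 2, total now 2
augment #2: 2→4→3 bottleneck 27, total now 29
augment #3: 2→6→3 bottleneck 29, total now 58
augment #4: 2→8→3 bottleneck 11, total now 69
augment #5: 2→5→6→3 bottleneck 5, total now 74
augment #6: 2→7→0→3 bottleneck 6, total now 80
augment #7: 2→8→0→3 bottleneck 21, total now 101
augment #8: 2→8→1→3 bottleneck 5, total now 106
augment #9: 2→9→8→1→3 bottleneck 10, total now 116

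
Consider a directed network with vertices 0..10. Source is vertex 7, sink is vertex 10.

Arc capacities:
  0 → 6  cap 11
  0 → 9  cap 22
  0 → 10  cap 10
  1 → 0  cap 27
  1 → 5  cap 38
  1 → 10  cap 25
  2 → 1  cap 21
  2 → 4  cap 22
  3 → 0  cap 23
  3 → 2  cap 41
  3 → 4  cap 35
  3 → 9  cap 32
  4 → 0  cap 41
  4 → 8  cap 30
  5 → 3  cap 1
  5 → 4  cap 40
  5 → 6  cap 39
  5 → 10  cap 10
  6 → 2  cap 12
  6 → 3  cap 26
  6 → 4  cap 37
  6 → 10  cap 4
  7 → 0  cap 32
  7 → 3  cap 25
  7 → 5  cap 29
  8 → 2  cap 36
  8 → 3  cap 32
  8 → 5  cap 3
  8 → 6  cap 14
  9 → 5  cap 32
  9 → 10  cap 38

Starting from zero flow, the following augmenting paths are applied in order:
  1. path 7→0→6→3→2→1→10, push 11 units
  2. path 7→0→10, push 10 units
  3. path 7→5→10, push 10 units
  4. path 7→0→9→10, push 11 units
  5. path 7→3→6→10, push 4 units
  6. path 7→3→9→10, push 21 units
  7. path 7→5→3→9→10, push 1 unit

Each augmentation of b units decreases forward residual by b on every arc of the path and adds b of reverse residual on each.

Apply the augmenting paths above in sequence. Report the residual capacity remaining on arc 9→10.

Residual capacity of (9,10): 5

after path 1 (7→0→6→3→2→1→10, push 11): res(9,10)=38
after path 2 (7→0→10, push 10): res(9,10)=38
after path 3 (7→5→10, push 10): res(9,10)=38
after path 4 (7→0→9→10, push 11): res(9,10)=27
after path 5 (7→3→6→10, push 4): res(9,10)=27
after path 6 (7→3→9→10, push 21): res(9,10)=6
after path 7 (7→5→3→9→10, push 1): res(9,10)=5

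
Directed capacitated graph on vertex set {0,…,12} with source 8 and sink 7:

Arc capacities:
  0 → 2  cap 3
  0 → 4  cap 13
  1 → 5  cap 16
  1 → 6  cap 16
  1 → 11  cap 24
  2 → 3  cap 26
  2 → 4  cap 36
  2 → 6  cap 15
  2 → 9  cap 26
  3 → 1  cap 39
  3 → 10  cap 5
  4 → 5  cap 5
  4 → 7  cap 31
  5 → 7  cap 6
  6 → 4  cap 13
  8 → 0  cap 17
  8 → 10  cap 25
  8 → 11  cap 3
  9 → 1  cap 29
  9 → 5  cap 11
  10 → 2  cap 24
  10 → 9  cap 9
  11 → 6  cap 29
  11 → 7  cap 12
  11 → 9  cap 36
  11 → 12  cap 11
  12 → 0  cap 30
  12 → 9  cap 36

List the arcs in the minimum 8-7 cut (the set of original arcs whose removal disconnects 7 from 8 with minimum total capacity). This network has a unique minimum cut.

augment #1: 8→11→7 push 3
augment #2: 8→0→4→7 push 13
augment #3: 8→0→2→4→7 push 3
augment #4: 8→10→2→4→7 push 15
augment #5: 8→10→9→5→7 push 6
augment #6: 8→10→9→1→11→7 push 3
augment #7: 8→10→2→3→1→11→7 push 1
max flow = 44; residual-reachable set from 8 gives S-side
cut edges (S→T): {(0,2), (0,4), (8,10), (8,11)} total cap 44

Min-cut arcs: {(0,2), (0,4), (8,10), (8,11)} (total capacity 44)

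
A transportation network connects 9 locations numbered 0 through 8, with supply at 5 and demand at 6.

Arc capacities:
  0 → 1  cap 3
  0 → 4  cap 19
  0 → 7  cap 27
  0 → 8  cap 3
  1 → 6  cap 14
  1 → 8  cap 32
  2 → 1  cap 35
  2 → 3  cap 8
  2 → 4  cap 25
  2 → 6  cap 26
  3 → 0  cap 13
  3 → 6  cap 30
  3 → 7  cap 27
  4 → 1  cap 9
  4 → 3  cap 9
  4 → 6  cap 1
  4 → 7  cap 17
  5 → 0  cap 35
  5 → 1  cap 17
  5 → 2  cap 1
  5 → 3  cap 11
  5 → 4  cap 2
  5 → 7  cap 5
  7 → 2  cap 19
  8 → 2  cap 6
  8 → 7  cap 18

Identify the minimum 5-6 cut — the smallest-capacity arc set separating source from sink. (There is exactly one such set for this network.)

augment #1: 5→1→6 push 14
augment #2: 5→2→6 push 1
augment #3: 5→3→6 push 11
augment #4: 5→4→6 push 1
augment #5: 5→4→3→6 push 1
augment #6: 5→7→2→6 push 5
augment #7: 5→0→4→3→6 push 8
augment #8: 5→0→7→2→6 push 14
augment #9: 5→0→8→2→6 push 3
augment #10: 5→1→8→2→6 push 3
max flow = 61; residual-reachable set from 5 gives S-side
cut edges (S→T): {(1,6), (4,3), (4,6), (5,2), (5,3), (7,2), (8,2)} total cap 61

Min-cut arcs: {(1,6), (4,3), (4,6), (5,2), (5,3), (7,2), (8,2)} (total capacity 61)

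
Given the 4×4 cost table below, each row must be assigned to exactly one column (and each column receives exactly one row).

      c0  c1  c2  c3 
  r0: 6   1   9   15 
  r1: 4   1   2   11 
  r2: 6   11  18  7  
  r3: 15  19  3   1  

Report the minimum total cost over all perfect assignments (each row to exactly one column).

Minimum assignment cost: 10

optimal assignment: row0→col1 (cost 1), row1→col2 (cost 2), row2→col0 (cost 6), row3→col3 (cost 1)
total = 1 + 2 + 6 + 1 = 10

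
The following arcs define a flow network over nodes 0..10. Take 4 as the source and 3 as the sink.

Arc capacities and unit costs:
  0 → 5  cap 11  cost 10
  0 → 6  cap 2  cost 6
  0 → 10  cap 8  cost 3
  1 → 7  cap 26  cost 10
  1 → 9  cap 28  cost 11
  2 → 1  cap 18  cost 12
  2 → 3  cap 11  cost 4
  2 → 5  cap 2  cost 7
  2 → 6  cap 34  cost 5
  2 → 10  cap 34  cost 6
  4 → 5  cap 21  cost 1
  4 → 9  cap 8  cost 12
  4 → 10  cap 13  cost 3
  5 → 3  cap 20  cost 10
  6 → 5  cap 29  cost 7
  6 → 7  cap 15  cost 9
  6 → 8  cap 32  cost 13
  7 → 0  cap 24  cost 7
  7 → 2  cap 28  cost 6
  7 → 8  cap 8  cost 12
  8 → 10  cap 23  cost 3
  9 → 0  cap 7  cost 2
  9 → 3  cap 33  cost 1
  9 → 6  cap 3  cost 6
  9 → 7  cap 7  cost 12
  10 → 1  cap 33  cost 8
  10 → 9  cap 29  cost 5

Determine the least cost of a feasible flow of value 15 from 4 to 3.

shortest-cost path #1: 4→10→9→3 push 13 @ unit cost 9 (adds 117)
shortest-cost path #2: 4→5→3 push 2 @ unit cost 11 (adds 22)
total cost = 139

Minimum cost for 15 units: 139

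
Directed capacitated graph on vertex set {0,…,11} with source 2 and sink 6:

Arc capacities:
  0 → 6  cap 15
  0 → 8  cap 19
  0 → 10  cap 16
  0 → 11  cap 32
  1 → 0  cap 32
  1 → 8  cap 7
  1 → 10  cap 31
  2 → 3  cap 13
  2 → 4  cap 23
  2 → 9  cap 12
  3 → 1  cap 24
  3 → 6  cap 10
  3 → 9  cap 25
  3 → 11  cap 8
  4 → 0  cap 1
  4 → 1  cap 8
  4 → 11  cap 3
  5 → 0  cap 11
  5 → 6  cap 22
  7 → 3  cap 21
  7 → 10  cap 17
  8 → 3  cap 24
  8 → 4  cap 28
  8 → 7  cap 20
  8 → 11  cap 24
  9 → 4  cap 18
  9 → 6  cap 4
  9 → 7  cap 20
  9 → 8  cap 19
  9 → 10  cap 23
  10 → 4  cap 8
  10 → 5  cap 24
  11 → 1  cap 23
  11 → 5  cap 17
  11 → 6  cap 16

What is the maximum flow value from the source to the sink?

augment #1: 2→3→6 bottleneck 10, total now 10
augment #2: 2→9→6 bottleneck 4, total now 14
augment #3: 2→3→11→6 bottleneck 3, total now 17
augment #4: 2→4→0→6 bottleneck 1, total now 18
augment #5: 2→4→11→6 bottleneck 3, total now 21
augment #6: 2→4→1→0→6 bottleneck 8, total now 29
augment #7: 2→9→8→11→6 bottleneck 8, total now 37

Maximum flow value: 37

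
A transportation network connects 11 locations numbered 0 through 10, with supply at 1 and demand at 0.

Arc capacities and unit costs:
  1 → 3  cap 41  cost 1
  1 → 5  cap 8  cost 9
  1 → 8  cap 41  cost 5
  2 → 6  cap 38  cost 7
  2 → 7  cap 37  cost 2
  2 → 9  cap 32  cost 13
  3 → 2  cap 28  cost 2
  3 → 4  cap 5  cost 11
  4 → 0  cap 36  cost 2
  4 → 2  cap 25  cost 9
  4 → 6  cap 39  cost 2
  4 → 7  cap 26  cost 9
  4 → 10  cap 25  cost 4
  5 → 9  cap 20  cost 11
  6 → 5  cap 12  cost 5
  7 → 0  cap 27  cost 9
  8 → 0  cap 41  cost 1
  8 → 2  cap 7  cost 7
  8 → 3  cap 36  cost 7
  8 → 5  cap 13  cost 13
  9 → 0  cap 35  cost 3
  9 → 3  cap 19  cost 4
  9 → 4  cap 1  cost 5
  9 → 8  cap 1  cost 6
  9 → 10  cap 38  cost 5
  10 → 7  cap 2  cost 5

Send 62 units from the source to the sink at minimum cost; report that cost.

shortest-cost path #1: 1→8→0 push 41 @ unit cost 6 (adds 246)
shortest-cost path #2: 1→3→4→0 push 5 @ unit cost 14 (adds 70)
shortest-cost path #3: 1→3→2→7→0 push 16 @ unit cost 14 (adds 224)
total cost = 540

Minimum cost for 62 units: 540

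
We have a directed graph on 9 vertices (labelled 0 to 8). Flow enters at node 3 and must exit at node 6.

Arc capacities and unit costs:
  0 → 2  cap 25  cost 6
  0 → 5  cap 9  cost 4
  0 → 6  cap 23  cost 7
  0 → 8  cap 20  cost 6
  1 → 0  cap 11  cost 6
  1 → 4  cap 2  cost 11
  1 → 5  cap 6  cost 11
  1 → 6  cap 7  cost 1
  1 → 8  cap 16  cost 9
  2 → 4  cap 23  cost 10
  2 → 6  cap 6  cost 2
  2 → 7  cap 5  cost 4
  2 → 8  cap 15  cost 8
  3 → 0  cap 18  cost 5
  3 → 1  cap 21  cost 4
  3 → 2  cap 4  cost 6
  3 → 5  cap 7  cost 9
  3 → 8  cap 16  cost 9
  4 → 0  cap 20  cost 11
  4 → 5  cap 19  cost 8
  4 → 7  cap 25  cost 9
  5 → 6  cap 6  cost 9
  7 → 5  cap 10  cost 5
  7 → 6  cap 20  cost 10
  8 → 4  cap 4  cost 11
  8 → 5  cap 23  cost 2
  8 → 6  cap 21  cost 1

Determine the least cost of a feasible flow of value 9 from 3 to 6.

shortest-cost path #1: 3→1→6 push 7 @ unit cost 5 (adds 35)
shortest-cost path #2: 3→2→6 push 2 @ unit cost 8 (adds 16)
total cost = 51

Minimum cost for 9 units: 51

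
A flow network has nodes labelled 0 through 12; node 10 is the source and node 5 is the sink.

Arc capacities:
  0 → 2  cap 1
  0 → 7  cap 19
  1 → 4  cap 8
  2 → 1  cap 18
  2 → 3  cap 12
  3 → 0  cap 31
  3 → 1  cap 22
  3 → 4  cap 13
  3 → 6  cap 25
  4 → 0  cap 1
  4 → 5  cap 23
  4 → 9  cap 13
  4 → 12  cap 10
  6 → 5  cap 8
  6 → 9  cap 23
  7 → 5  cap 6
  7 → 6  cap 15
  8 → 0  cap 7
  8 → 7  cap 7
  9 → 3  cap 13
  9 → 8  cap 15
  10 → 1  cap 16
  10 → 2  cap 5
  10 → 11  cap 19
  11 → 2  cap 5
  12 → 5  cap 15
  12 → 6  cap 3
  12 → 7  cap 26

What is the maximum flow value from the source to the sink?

Maximum flow value: 18

augment #1: 10→1→4→5 bottleneck 8, total now 8
augment #2: 10→2→3→4→5 bottleneck 5, total now 13
augment #3: 10→11→2→3→4→5 bottleneck 5, total now 18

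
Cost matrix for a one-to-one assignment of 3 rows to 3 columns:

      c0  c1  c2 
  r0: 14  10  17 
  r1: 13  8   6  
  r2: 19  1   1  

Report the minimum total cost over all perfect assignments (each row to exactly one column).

optimal assignment: row0→col0 (cost 14), row1→col2 (cost 6), row2→col1 (cost 1)
total = 14 + 6 + 1 = 21

Minimum assignment cost: 21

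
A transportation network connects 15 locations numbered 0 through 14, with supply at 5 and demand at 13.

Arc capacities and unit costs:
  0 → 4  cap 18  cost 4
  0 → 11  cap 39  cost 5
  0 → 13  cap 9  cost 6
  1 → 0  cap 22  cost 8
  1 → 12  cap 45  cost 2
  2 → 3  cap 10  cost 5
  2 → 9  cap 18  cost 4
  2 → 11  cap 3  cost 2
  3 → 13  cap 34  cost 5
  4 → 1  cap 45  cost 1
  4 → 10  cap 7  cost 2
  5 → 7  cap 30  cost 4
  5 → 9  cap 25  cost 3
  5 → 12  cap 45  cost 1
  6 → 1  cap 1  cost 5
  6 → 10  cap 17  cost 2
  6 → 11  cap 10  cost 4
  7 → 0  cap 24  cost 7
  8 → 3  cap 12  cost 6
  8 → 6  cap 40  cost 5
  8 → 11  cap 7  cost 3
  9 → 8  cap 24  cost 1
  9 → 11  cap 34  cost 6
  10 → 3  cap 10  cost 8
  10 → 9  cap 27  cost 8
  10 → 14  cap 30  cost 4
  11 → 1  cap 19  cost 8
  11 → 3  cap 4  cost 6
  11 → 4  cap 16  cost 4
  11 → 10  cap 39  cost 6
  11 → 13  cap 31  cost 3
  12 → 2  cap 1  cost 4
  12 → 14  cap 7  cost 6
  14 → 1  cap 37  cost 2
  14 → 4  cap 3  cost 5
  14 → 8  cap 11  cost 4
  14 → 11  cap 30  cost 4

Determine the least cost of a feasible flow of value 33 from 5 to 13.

shortest-cost path #1: 5→12→2→11→13 push 1 @ unit cost 10 (adds 10)
shortest-cost path #2: 5→9→8→11→13 push 7 @ unit cost 10 (adds 70)
shortest-cost path #3: 5→9→11→13 push 18 @ unit cost 12 (adds 216)
shortest-cost path #4: 5→12→14→11→13 push 5 @ unit cost 14 (adds 70)
shortest-cost path #5: 5→7→0→13 push 2 @ unit cost 17 (adds 34)
total cost = 400

Minimum cost for 33 units: 400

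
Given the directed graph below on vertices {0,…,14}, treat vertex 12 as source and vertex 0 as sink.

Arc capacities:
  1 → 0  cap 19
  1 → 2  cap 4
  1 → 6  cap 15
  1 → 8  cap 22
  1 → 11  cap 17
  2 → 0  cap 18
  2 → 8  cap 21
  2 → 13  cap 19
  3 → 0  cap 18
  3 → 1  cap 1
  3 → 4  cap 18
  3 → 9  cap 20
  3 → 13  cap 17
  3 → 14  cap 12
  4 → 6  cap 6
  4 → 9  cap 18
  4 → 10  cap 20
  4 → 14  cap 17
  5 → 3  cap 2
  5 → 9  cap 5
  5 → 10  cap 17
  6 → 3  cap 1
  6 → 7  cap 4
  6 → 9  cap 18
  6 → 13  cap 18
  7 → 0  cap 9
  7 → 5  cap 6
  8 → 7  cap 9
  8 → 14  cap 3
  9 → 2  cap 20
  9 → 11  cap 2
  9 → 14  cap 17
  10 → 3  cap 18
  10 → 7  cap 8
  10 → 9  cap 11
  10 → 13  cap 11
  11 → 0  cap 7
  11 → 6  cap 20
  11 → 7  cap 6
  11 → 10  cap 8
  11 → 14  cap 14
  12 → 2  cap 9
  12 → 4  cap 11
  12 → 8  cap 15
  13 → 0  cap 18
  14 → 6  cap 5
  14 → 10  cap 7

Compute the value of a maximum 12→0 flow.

Maximum flow value: 32

augment #1: 12→2→0 bottleneck 9, total now 9
augment #2: 12→8→7→0 bottleneck 9, total now 18
augment #3: 12→4→6→3→0 bottleneck 1, total now 19
augment #4: 12→4→6→13→0 bottleneck 5, total now 24
augment #5: 12→4→9→2→0 bottleneck 5, total now 29
augment #6: 12→8→14→6→13→0 bottleneck 3, total now 32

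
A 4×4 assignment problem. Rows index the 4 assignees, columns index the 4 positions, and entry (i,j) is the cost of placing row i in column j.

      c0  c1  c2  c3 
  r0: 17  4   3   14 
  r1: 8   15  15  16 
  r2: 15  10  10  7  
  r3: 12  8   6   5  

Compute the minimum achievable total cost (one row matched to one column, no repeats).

Minimum assignment cost: 25

optimal assignment: row0→col1 (cost 4), row1→col0 (cost 8), row2→col3 (cost 7), row3→col2 (cost 6)
total = 4 + 8 + 7 + 6 = 25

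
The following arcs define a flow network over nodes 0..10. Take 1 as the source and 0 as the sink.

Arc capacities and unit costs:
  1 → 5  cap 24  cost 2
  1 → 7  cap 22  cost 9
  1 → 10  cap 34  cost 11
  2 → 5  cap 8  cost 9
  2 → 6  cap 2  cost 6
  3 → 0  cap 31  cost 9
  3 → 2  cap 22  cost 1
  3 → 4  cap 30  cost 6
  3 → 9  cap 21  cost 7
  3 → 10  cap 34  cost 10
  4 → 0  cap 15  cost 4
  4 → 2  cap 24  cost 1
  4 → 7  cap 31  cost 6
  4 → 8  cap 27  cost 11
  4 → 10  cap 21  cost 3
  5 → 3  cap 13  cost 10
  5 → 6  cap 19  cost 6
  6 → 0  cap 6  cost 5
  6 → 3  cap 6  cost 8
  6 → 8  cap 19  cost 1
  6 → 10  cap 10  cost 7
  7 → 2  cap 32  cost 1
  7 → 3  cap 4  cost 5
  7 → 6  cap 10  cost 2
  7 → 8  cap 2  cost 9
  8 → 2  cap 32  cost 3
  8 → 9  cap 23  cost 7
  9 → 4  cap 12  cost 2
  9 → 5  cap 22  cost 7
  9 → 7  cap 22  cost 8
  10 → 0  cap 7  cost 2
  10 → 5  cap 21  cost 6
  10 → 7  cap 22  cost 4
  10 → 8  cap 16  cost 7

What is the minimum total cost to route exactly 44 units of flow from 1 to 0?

shortest-cost path #1: 1→5→6→0 push 6 @ unit cost 13 (adds 78)
shortest-cost path #2: 1→10→0 push 7 @ unit cost 13 (adds 91)
shortest-cost path #3: 1→5→3→0 push 13 @ unit cost 21 (adds 273)
shortest-cost path #4: 1→5→6→8→9→4→0 push 5 @ unit cost 22 (adds 110)
shortest-cost path #5: 1→7→3→0 push 4 @ unit cost 23 (adds 92)
shortest-cost path #6: 1→7→6→8→9→4→0 push 7 @ unit cost 25 (adds 175)
shortest-cost path #7: 1→7→6→3→0 push 2 @ unit cost 28 (adds 56)
total cost = 875

Minimum cost for 44 units: 875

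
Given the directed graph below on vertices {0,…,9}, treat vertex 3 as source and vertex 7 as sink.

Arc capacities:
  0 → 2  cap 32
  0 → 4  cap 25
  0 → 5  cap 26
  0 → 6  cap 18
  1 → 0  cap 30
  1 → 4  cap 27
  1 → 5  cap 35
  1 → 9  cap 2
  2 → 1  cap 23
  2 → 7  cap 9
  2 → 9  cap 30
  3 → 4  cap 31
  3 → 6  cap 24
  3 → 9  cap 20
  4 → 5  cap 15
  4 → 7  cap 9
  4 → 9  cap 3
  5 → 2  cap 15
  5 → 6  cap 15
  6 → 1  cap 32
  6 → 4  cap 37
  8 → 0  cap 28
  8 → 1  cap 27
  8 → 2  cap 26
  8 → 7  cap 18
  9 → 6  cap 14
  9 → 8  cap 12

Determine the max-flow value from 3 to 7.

Maximum flow value: 30

augment #1: 3→4→7 bottleneck 9, total now 9
augment #2: 3→9→8→7 bottleneck 12, total now 21
augment #3: 3→4→5→2→7 bottleneck 9, total now 30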